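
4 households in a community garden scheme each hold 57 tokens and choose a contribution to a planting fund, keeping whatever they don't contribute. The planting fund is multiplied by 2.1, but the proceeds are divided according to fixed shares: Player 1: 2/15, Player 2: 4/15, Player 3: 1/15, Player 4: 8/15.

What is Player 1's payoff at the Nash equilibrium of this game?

Each unit j contributes comes back to j as 2.1 × (j's share), so j prefers to contribute only if that share exceeds 1/2.1 = 0.4762; otherwise keeping the unit dominates.
Player 4 alone (share 8/15) is above the threshold, contributing 57; the remaining 3 contribute 0. Total contributed: 57.
Player 1 keeps 57 and receives 2.1 × 57 × 2/15 = 15.96 from the planting fund, for a payoff of 72.96.

72.96 tokens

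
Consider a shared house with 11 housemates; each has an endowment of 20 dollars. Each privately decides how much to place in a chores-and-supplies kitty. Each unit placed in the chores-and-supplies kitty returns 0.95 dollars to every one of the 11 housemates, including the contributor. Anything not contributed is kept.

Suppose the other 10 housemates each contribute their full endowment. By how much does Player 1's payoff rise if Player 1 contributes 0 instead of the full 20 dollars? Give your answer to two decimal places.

1.00 dollars

Switching from a contribution of 20 to 0 lets Player 1 keep an extra 20 dollars, but lowers the chores-and-supplies kitty by 20, which costs Player 1 their own share of that drop: 0.95 × 20 = 19.00.
Net gain = 20 − 19.00 = 1.00. The private return per contributed unit (0.95) is below 1, so free-riding is indeed the best response regardless of what the others do.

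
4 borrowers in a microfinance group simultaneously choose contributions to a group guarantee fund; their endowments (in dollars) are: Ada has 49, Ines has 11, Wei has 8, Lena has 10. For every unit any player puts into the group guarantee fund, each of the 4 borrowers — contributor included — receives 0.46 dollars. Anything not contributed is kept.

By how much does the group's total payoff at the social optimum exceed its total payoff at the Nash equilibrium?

65.52 dollars

The private return per contributed unit is 0.46 < 1 for everyone, so the Nash equilibrium is zero contribution and the group total is Σ E_j = 49 + 11 + 8 + 10 = 78.
Each contributed unit returns 1.840 to the group, so the social optimum is full contribution by everyone: group total = 1.840 × 78 = 143.52.
Efficiency loss = (1.840 − 1) × 78 = 65.52.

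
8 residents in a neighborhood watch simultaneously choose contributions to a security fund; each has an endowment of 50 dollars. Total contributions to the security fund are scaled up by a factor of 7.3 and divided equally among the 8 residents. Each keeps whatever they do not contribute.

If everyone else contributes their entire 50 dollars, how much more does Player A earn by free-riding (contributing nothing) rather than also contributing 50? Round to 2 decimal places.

Switching from a contribution of 50 to 0 lets Player A keep an extra 50 dollars, but lowers the security fund by 50, which costs Player A their own share of that drop: 7.3/8 × 50 = 45.62.
Net gain = 50 − 45.62 = 4.38. The private return per contributed unit (0.9125) is below 1, so free-riding is indeed the best response regardless of what the others do.

4.38 dollars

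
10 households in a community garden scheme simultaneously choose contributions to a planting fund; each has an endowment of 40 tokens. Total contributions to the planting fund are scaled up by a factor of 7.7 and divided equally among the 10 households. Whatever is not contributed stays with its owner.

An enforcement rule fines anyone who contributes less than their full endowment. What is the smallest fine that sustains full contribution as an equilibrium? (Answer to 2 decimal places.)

9.20 tokens

Given the others contribute fully, the best deviation is to contribute 0 (any partial contribution still incurs the fine and gives up units whose private return 0.7700 is below 1).
Deviating from 40 to 0 saves 40 tokens but forfeits the deviator's share of the drop in the planting fund: 7.7/10 × 40 = 30.80.
So the deviation gain is 40 − 30.80 = 9.20, and the fine must be at least 9.20 tokens to wipe it out.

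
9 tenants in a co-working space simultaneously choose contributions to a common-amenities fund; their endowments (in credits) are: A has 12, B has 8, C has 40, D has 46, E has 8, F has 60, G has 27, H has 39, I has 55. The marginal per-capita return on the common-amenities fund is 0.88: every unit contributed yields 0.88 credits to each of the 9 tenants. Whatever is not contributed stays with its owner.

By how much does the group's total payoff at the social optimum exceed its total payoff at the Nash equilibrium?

2041.40 credits

The private return per contributed unit is 0.88 < 1 for everyone, so the Nash equilibrium is zero contribution and the group total is Σ E_j = 12 + 8 + 40 + 46 + 8 + 60 + 27 + 39 + 55 = 295.
Each contributed unit returns 7.920 to the group, so the social optimum is full contribution by everyone: group total = 7.920 × 295 = 2336.40.
Efficiency loss = (7.920 − 1) × 295 = 2041.40.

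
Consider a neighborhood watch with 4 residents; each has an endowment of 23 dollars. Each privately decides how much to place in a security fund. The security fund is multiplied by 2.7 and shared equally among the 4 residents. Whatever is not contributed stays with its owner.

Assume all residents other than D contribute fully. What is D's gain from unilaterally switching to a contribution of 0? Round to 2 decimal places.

Switching from a contribution of 23 to 0 lets D keep an extra 23 dollars, but lowers the security fund by 23, which costs D their own share of that drop: 2.7/4 × 23 = 15.52.
Net gain = 23 − 15.52 = 7.48. The private return per contributed unit (0.6750) is below 1, so free-riding is indeed the best response regardless of what the others do.

7.48 dollars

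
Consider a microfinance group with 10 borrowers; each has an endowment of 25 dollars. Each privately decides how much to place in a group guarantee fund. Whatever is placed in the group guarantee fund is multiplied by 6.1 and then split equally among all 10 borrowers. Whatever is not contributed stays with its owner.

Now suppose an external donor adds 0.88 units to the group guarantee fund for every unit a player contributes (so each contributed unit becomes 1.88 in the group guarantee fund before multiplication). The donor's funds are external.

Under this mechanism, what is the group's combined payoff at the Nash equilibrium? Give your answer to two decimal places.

With the mechanism, a contributed unit returns 6.1 × 1.88 / 10 = 1.1468 per unit of net cost to the contributor — now above 1 — so contributing fully is weakly dominant for every player.
At the Nash equilibrium everyone contributes 25. Group total payoff = 6.1 × 1.88 × 250 = 2867.00.

2867.00 dollars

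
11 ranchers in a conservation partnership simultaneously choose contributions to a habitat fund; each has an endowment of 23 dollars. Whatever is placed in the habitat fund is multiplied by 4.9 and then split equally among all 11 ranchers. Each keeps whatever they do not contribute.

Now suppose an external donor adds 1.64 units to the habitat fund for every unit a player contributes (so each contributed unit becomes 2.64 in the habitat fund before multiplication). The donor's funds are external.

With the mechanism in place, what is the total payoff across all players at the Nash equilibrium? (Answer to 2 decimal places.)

Under the mechanism each unit contributed yields 4.9 × 2.64 / 11 = 1.1760 back to its contributor per unit of net cost, which exceeds 1, making full contribution the dominant choice for everyone.
So the Nash equilibrium is full contribution by all 11; the group earns 4.9 × 2.64 × 253 = 3272.81.

3272.81 dollars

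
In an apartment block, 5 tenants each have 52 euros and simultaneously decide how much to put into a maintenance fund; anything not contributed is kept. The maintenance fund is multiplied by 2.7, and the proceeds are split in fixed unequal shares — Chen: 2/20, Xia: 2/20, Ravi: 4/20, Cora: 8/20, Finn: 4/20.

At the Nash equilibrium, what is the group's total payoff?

348.40 euros

Each unit j contributes comes back to j as 2.7 × (j's share), so j prefers to contribute only if that share exceeds 1/2.7 = 0.3704; otherwise keeping the unit dominates.
The only share above 0.3704 is Cora's 8/20, contributing 52; the remaining 4 contribute 0. Total contributed: 52.
The maintenance fund pays out 2.7 × 52 = 140.40 in total (split across the unequal shares, but the aggregate is all that matters for the group sum).
The 4 free-riders keep 52 each, adding 208. Group total = 208 + 140.40 = 348.40.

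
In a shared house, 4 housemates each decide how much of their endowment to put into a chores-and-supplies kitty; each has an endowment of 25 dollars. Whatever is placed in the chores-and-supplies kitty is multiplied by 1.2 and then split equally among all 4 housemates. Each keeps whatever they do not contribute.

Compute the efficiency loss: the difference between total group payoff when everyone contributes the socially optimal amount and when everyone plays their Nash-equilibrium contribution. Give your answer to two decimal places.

20.00 dollars

Each contributed unit returns 1.2/4 = 0.3000 to its contributor — below 1 — so contributing 0 is dominant for every player. At the Nash equilibrium everyone keeps their 25, and the group total is 4 × 25 = 100.
Each contributed unit returns 1.200 to the group as a whole (0.3000 to each of 4 players), which exceeds 1, so the social optimum is full contribution: group total = 1.200 × 100 = 120.00.
Efficiency loss = 120.00 − 100 = 20.00.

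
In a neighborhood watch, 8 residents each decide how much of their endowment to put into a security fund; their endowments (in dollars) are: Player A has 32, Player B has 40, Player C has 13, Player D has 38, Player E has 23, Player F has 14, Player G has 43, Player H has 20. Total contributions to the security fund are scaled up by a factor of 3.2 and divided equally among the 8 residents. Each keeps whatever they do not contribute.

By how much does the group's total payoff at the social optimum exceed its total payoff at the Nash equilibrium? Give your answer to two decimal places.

490.60 dollars

The private return per contributed unit is 3.2/8 = 0.4000 < 1 for every player regardless of endowment, so the Nash equilibrium is zero contribution and the group total is Σ E_j = 32 + 40 + 13 + 38 + 23 + 14 + 43 + 20 = 223.
Each contributed unit returns 3.200 to the group, so the social optimum is full contribution by everyone: group total = 3.200 × 223 = 713.60.
Efficiency loss = (3.200 − 1) × 223 = 490.60.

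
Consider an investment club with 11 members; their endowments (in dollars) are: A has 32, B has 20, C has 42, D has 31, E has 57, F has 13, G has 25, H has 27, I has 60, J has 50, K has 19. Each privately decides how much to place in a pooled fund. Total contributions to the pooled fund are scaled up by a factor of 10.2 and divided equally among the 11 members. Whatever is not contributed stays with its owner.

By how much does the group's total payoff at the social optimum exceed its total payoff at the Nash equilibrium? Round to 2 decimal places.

The private return per contributed unit is 10.2/11 = 0.9273 < 1 for every player regardless of endowment, so the Nash equilibrium is zero contribution and the group total is Σ E_j = 32 + 20 + 42 + 31 + 57 + 13 + 25 + 27 + 60 + 50 + 19 = 376.
Each contributed unit returns 10.200 to the group, so the social optimum is full contribution by everyone: group total = 10.200 × 376 = 3835.20.
Efficiency loss = (10.200 − 1) × 376 = 3459.20.

3459.20 dollars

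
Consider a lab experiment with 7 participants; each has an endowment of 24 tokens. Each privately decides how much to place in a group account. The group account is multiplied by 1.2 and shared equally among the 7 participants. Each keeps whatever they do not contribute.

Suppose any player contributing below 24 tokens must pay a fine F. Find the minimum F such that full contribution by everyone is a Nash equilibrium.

Given the others contribute fully, the best deviation is to contribute 0 (any partial contribution still incurs the fine and gives up units whose private return 0.1714 is below 1).
Deviating from 24 to 0 saves 24 tokens but forfeits the deviator's share of the drop in the group account: 1.2/7 × 24 = 4.11.
So the deviation gain is 24 − 4.11 = 19.89, and the fine must be at least 19.89 tokens to wipe it out.

19.89 tokens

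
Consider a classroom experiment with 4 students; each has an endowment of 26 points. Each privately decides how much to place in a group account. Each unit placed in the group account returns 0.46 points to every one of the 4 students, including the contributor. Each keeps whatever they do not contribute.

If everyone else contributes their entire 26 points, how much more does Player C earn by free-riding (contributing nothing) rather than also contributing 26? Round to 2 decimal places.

Switching from a contribution of 26 to 0 lets Player C keep an extra 26 points, but lowers the group account by 26, which costs Player C their own share of that drop: 0.46 × 26 = 11.96.
Net gain = 26 − 11.96 = 14.04. The private return per contributed unit (0.46) is below 1, so free-riding is indeed the best response regardless of what the others do.

14.04 points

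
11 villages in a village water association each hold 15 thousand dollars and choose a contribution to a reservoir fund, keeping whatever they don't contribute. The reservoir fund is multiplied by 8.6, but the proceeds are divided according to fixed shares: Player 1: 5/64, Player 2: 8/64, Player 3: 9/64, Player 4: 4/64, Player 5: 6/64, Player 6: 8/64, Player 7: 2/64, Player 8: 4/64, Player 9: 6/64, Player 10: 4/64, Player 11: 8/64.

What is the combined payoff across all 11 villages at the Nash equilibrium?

Player j's private return per contributed unit is 8.6 × (j's share). Contributing is weakly dominant for j when that share is at least 1/8.6 = 0.1163, and contributing 0 is dominant otherwise.
Player 2, Player 3, Player 6 and Player 11 clear that bar, contributing 15 each; the remaining 7 contribute 0. Total contributed: 60.
The reservoir fund pays out 8.6 × 60 = 516.00 in total (split across the unequal shares, but the aggregate is all that matters for the group sum).
The 7 free-riders keep 15 each, adding 105. Group total = 105 + 516.00 = 621.00.

621.00 thousand dollars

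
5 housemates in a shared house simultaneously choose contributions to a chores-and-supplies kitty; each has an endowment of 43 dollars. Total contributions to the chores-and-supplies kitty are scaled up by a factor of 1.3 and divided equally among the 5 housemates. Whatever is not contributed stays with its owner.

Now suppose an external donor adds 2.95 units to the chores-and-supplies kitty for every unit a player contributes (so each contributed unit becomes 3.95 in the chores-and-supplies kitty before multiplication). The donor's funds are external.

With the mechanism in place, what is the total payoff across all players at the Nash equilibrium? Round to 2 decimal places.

1104.03 dollars

With the mechanism, a contributed unit returns 1.3 × 3.95 / 5 = 1.0270 per unit of net cost to the contributor — now above 1 — so contributing fully is weakly dominant for every player.
At the Nash equilibrium everyone contributes 43. Group total payoff = 1.3 × 3.95 × 215 = 1104.03.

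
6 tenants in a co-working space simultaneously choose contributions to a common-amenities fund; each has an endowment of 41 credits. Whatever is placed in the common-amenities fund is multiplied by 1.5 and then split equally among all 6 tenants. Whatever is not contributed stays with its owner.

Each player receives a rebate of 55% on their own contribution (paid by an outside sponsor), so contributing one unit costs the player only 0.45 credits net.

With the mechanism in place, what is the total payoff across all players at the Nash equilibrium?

246.00 credits

With the mechanism, a contributed unit returns (1.5/6) / 0.45 = 0.5556 per unit of net cost — still below 1 — so contributing 0 remains dominant for every player.
Everyone keeps their endowment and the group total is 6 × 41 = 246.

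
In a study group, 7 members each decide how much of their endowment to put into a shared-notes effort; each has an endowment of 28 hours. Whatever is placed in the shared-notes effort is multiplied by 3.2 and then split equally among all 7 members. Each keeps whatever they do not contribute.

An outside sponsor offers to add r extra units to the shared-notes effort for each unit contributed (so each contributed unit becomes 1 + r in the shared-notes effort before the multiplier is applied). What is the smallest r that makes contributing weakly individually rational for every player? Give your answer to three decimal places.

1.188

With matching at rate r, one contributed unit becomes (1 + r) in the shared-notes effort and returns 3.2 × (1 + r) / 7 to the contributor.
Setting this equal to 1: 1 + r = 7/3.2 = 2.1875.
So the minimum matching rate is r = 2.1875 − 1 = 1.188.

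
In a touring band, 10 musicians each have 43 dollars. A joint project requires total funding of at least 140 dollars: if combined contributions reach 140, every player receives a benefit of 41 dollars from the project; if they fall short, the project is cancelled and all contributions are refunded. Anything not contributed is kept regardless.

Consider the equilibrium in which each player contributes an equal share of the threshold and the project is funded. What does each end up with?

70 dollars

Equal share of the threshold: 140/10 = 14.
At this profile no one gains by cutting their contribution: any cut drops the total below 140, the project is cancelled, contributions are refunded, and the deviator ends with 43, which is less than 43 − 14 + 41 = 70. Contributing more than 14 just wastes the excess. So contributing exactly 14 is a best response.
Each player's payoff: 43 − 14 + 41 = 70.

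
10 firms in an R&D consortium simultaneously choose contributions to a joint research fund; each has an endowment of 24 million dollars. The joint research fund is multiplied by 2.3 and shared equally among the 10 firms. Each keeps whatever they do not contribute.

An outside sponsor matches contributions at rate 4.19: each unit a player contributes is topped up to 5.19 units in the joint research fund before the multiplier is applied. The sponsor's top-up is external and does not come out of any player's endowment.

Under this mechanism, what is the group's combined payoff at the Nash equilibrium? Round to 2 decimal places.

Under the mechanism each unit contributed yields 2.3 × 5.19 / 10 = 1.1937 back to its contributor per unit of net cost, which exceeds 1, making full contribution the dominant choice for everyone.
At the Nash equilibrium everyone contributes 24. Group total payoff = 2.3 × 5.19 × 240 = 2864.88.

2864.88 million dollars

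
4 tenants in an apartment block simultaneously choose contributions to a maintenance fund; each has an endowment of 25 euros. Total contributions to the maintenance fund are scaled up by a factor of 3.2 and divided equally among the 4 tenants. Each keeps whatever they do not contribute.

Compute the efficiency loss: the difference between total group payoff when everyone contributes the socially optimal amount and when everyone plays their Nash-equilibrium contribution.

Each contributed unit returns 3.2/4 = 0.8000 to its contributor — below 1 — so contributing 0 is dominant for every player. At the Nash equilibrium everyone keeps their 25, and the group total is 4 × 25 = 100.
Each contributed unit returns 3.200 to the group as a whole (0.8000 to each of 4 players), which exceeds 1, so the social optimum is full contribution: group total = 3.200 × 100 = 320.00.
Efficiency loss = 320.00 − 100 = 220.00.

220.00 euros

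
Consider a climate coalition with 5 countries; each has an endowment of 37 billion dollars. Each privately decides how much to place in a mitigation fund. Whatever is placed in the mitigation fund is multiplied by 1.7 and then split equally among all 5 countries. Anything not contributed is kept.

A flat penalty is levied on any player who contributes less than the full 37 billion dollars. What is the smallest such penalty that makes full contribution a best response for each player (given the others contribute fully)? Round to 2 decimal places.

Given the others contribute fully, the best deviation is to contribute 0 (any partial contribution still incurs the fine and gives up units whose private return 0.3400 is below 1).
Deviating from 37 to 0 saves 37 billion dollars but forfeits the deviator's share of the drop in the mitigation fund: 1.7/5 × 37 = 12.58.
So the deviation gain is 37 − 12.58 = 24.42, and the fine must be at least 24.42 billion dollars to wipe it out.

24.42 billion dollars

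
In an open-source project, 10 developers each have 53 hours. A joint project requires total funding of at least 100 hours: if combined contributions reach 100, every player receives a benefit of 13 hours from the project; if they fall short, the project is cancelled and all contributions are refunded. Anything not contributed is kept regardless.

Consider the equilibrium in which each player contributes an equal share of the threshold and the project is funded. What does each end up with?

Equal share of the threshold: 100/10 = 10.
At this profile no one gains by cutting their contribution: any cut drops the total below 100, the project is cancelled, contributions are refunded, and the deviator ends with 53, which is less than 53 − 10 + 13 = 56. Contributing more than 10 just wastes the excess. So contributing exactly 10 is a best response.
Each player's payoff: 53 − 10 + 13 = 56.

56 hours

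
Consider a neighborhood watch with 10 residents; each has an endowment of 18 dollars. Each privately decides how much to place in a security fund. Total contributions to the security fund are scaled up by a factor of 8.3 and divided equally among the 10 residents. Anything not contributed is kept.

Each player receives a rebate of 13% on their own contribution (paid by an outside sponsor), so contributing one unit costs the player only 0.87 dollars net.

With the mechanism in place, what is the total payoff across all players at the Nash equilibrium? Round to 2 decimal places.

180.00 dollars

The effective private return is (8.3/10) / 0.87 = 0.9540, which is still under 1, so the mechanism doesn't change anyone's dominant strategy: zero contribution.
At the Nash equilibrium no one contributes; group total payoff = 10 × 18 = 180.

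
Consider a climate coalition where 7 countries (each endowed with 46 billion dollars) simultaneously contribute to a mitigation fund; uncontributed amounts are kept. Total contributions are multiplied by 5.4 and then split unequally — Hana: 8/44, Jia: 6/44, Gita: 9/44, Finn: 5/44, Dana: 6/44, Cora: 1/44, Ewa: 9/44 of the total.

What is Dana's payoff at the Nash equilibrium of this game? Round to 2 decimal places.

A player with share s gets back 5.4·s per unit contributed, so full contribution is dominant for anyone with s > 1/5.4 = 0.1852 and zero contribution is dominant for anyone below.
Gita and Ewa clear that bar, contributing 46 each; the remaining 5 contribute 0. Total contributed: 92.
Dana keeps 46 and receives 5.4 × 92 × 6/44 = 67.75 from the mitigation fund, for a payoff of 113.75.

113.75 billion dollars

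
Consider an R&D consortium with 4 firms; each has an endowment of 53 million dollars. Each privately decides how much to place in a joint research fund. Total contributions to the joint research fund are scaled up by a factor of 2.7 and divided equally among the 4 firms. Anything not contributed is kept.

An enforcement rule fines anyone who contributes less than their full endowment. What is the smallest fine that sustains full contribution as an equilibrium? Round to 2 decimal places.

17.23 million dollars

Given the others contribute fully, the best deviation is to contribute 0 (any partial contribution still incurs the fine and gives up units whose private return 0.6750 is below 1).
Deviating from 53 to 0 saves 53 million dollars but forfeits the deviator's share of the drop in the joint research fund: 2.7/4 × 53 = 35.77.
So the deviation gain is 53 − 35.77 = 17.23, and the fine must be at least 17.23 million dollars to wipe it out.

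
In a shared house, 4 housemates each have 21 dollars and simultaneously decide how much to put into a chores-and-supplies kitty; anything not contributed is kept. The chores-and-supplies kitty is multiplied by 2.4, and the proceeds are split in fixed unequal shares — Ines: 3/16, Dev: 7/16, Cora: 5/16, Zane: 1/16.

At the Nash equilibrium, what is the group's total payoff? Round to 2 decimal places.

113.40 dollars

A player with share s gets back 2.4·s per unit contributed, so full contribution is dominant for anyone with s > 1/2.4 = 0.4167 and zero contribution is dominant for anyone below.
Dev alone (share 7/16) is above the threshold, contributing 21; the remaining 3 contribute 0. Total contributed: 21.
The chores-and-supplies kitty pays out 2.4 × 21 = 50.40 in total (split across the unequal shares, but the aggregate is all that matters for the group sum).
The 3 free-riders keep 21 each, adding 63. Group total = 63 + 50.40 = 113.40.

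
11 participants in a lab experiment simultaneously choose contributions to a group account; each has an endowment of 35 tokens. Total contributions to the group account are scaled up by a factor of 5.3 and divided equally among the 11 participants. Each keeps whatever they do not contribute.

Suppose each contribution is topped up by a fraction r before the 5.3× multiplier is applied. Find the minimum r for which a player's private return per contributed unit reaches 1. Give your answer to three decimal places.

1.075

With matching at rate r, one contributed unit becomes (1 + r) in the group account and returns 5.3 × (1 + r) / 11 to the contributor.
Setting this equal to 1: 1 + r = 11/5.3 = 2.0755.
So the minimum matching rate is r = 2.0755 − 1 = 1.075.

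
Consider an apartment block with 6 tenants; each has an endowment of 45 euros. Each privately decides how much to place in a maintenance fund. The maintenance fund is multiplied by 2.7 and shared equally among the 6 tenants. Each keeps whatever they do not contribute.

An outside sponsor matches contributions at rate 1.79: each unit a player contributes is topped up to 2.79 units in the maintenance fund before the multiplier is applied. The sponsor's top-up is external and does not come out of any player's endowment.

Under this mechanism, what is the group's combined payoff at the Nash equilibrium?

2033.91 euros

Under the mechanism each unit contributed yields 2.7 × 2.79 / 6 = 1.2555 back to its contributor per unit of net cost, which exceeds 1, making full contribution the dominant choice for everyone.
At the Nash equilibrium everyone contributes 45. Group total payoff = 2.7 × 2.79 × 270 = 2033.91.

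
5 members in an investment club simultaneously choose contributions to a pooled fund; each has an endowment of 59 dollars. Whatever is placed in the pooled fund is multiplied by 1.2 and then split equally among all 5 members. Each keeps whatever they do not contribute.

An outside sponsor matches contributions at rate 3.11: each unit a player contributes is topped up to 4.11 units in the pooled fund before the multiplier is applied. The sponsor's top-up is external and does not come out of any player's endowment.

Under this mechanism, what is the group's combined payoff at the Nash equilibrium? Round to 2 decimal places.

295.00 dollars

The effective private return is 1.2 × 4.11 / 5 = 0.9864, which is still under 1, so the mechanism doesn't change anyone's dominant strategy: zero contribution.
At the Nash equilibrium no one contributes; group total payoff = 5 × 59 = 295.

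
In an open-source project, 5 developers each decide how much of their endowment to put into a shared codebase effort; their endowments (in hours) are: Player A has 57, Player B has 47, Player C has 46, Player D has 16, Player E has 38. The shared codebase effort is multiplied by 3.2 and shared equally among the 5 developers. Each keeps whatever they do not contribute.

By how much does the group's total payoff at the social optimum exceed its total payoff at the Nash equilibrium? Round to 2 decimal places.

The private return per contributed unit is 3.2/5 = 0.6400 < 1 for every player regardless of endowment, so the Nash equilibrium is zero contribution and the group total is Σ E_j = 57 + 47 + 46 + 16 + 38 = 204.
Each contributed unit returns 3.200 to the group, so the social optimum is full contribution by everyone: group total = 3.200 × 204 = 652.80.
Efficiency loss = (3.200 − 1) × 204 = 448.80.

448.80 hours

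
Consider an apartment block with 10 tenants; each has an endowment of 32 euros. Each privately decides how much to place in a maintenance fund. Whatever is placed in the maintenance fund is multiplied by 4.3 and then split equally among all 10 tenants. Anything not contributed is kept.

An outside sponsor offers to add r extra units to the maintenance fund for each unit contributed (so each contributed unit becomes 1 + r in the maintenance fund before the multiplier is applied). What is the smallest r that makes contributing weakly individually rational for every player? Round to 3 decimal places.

With matching at rate r, one contributed unit becomes (1 + r) in the maintenance fund and returns 4.3 × (1 + r) / 10 to the contributor.
Setting this equal to 1: 1 + r = 10/4.3 = 2.3256.
So the minimum matching rate is r = 2.3256 − 1 = 1.326.

1.326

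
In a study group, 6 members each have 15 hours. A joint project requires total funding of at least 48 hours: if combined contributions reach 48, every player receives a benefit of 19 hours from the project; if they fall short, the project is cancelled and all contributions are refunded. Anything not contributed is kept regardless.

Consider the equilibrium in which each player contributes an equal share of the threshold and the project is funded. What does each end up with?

Equal share of the threshold: 48/6 = 8.
At this profile no one gains by cutting their contribution: any cut drops the total below 48, the project is cancelled, contributions are refunded, and the deviator ends with 15, which is less than 15 − 8 + 19 = 26. Contributing more than 8 just wastes the excess. So contributing exactly 8 is a best response.
Each player's payoff: 15 − 8 + 19 = 26.

26 hours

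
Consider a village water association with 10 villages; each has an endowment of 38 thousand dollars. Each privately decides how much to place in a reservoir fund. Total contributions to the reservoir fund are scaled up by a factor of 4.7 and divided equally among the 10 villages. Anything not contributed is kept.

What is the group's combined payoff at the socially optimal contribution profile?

Each contributed unit returns 4.700 to the group as a whole (0.4700 to each of 10 players), which exceeds 1, so the social optimum is full contribution: group total = 4.700 × 380 = 1786.00.

1786.00 thousand dollars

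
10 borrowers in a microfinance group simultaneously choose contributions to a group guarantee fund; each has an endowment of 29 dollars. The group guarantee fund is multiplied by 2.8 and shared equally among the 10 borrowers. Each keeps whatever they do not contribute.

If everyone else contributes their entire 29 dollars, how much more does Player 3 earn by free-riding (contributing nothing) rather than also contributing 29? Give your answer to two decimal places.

20.88 dollars

Switching from a contribution of 29 to 0 lets Player 3 keep an extra 29 dollars, but lowers the group guarantee fund by 29, which costs Player 3 their own share of that drop: 2.8/10 × 29 = 8.12.
Net gain = 29 − 8.12 = 20.88. The private return per contributed unit (0.2800) is below 1, so free-riding is indeed the best response regardless of what the others do.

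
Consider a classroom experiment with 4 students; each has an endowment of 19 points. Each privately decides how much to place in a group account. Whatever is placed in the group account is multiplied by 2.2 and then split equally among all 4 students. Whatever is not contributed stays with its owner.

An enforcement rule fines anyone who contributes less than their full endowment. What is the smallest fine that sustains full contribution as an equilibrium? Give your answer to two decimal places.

8.55 points

Given the others contribute fully, the best deviation is to contribute 0 (any partial contribution still incurs the fine and gives up units whose private return 0.5500 is below 1).
Deviating from 19 to 0 saves 19 points but forfeits the deviator's share of the drop in the group account: 2.2/4 × 19 = 10.45.
So the deviation gain is 19 − 10.45 = 8.55, and the fine must be at least 8.55 points to wipe it out.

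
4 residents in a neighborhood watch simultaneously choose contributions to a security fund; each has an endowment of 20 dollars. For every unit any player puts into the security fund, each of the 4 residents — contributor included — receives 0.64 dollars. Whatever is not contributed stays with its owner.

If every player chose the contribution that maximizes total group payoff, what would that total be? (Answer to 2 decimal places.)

204.80 dollars

Each contributed unit returns 2.560 to the group as a whole (0.64 to each of 4 players), which exceeds 1, so the social optimum is full contribution: group total = 2.560 × 80 = 204.80.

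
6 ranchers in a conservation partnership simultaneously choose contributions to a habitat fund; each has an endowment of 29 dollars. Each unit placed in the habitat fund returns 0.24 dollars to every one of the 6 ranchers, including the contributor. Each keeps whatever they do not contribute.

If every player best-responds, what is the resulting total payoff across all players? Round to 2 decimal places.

174.00 dollars

The private return per contributed unit is 0.24 < 1, so contributing 0 is dominant for every player. At the Nash equilibrium everyone keeps their 29, and the group total is 6 × 29 = 174.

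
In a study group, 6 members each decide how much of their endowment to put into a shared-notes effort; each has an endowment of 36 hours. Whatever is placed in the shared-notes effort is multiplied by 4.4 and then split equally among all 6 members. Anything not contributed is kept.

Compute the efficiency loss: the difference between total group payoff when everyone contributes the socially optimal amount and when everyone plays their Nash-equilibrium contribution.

734.40 hours

Each contributed unit returns 4.4/6 = 0.7333 to its contributor — below 1 — so contributing 0 is dominant for every player. At the Nash equilibrium everyone keeps their 36, and the group total is 6 × 36 = 216.
Each contributed unit returns 4.400 to the group as a whole (0.7333 to each of 6 players), which exceeds 1, so the social optimum is full contribution: group total = 4.400 × 216 = 950.40.
Efficiency loss = 950.40 − 216 = 734.40.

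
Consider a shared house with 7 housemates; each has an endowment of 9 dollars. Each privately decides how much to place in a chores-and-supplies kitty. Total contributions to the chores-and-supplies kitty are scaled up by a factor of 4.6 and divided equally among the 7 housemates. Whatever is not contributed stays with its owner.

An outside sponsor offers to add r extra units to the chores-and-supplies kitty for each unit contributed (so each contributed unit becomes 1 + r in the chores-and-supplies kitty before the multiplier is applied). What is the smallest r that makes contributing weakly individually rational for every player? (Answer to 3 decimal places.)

With matching at rate r, one contributed unit becomes (1 + r) in the chores-and-supplies kitty and returns 4.6 × (1 + r) / 7 to the contributor.
Setting this equal to 1: 1 + r = 7/4.6 = 1.5217.
So the minimum matching rate is r = 1.5217 − 1 = 0.522.

0.522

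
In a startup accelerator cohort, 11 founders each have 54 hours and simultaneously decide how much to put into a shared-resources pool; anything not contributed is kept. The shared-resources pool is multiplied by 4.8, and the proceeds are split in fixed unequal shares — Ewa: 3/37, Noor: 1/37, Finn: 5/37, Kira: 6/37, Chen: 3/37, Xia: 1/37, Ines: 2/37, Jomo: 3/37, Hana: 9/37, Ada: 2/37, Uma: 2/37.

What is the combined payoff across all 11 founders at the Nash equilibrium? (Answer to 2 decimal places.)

For player j, contributing a unit is worthwhile iff 4.8 × (j's share) ≥ 1, i.e. iff j's share is at least 0.2083.
Hana alone (share 9/37) is above the threshold, contributing 54; the remaining 10 contribute 0. Total contributed: 54.
The shared-resources pool pays out 4.8 × 54 = 259.20 in total (split across the unequal shares, but the aggregate is all that matters for the group sum).
The 10 free-riders keep 54 each, adding 540. Group total = 540 + 259.20 = 799.20.

799.20 hours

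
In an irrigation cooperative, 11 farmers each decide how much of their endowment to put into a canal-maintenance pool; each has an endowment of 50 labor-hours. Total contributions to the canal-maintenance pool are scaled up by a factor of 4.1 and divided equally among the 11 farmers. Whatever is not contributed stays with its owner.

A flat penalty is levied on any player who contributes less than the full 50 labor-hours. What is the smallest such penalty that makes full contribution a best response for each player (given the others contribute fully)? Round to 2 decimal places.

31.36 labor-hours

Given the others contribute fully, the best deviation is to contribute 0 (any partial contribution still incurs the fine and gives up units whose private return 0.3727 is below 1).
Deviating from 50 to 0 saves 50 labor-hours but forfeits the deviator's share of the drop in the canal-maintenance pool: 4.1/11 × 50 = 18.64.
So the deviation gain is 50 − 18.64 = 31.36, and the fine must be at least 31.36 labor-hours to wipe it out.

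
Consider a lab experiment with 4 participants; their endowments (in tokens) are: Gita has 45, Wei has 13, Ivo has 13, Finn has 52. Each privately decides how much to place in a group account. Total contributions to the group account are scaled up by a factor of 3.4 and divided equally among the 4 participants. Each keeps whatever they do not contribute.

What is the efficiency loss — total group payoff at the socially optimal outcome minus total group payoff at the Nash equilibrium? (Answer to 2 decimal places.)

295.20 tokens

The private return per contributed unit is 3.4/4 = 0.8500 < 1 for every player regardless of endowment, so the Nash equilibrium is zero contribution and the group total is Σ E_j = 45 + 13 + 13 + 52 = 123.
Each contributed unit returns 3.400 to the group, so the social optimum is full contribution by everyone: group total = 3.400 × 123 = 418.20.
Efficiency loss = (3.400 − 1) × 123 = 295.20.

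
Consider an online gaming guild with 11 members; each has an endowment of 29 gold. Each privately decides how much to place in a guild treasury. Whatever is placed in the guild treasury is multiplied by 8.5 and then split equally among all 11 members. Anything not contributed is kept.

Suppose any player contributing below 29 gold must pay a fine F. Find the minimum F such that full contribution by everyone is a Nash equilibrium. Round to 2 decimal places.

Given the others contribute fully, the best deviation is to contribute 0 (any partial contribution still incurs the fine and gives up units whose private return 0.7727 is below 1).
Deviating from 29 to 0 saves 29 gold but forfeits the deviator's share of the drop in the guild treasury: 8.5/11 × 29 = 22.41.
So the deviation gain is 29 − 22.41 = 6.59, and the fine must be at least 6.59 gold to wipe it out.

6.59 gold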